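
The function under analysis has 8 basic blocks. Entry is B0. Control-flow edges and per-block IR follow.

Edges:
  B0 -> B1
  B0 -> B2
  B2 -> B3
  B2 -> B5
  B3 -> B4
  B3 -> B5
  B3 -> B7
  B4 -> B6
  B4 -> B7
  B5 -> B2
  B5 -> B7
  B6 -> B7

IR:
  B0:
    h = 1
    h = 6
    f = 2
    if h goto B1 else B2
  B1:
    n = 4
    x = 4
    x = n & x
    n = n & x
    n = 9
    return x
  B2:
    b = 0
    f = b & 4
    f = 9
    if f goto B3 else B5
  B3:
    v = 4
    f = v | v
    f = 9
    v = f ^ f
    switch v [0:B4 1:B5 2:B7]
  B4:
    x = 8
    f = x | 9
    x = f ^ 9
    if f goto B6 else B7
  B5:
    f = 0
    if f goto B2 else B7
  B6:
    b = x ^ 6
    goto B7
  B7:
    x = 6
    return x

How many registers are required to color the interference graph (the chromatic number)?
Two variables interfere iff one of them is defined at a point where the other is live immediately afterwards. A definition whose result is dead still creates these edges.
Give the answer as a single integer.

def/use:
  B0: def={f,h} ue=∅
  B1: def={n,x} ue=∅
  B2: def={b,f} ue=∅
  B3: def={f,v} ue=∅
  B4: def={f,x} ue=∅
  B5: def={f} ue=∅
  B6: def={b} ue={x}
  B7: def={x} ue=∅

Backward fixpoint:
  B0: in=∅ out=∅
  B1: in=∅ out=∅
  B2: in=∅ out=∅
  B3: in=∅ out=∅
  B4: in=∅ out={x}
  B5: in=∅ out=∅
  B6: in={x} out=∅
  B7: in=∅ out=∅

Interference:
  b: ∅
  f: {h,x}
  h: {f}
  n: {x}
  v: ∅
  x: {f,n}

Chromatic number:
  {f,h} pairwise interfere (2-clique) ⇒ χ ≥ 2
  assign b→c0 f→c0 h→c1 n→c0 v→c0 x→c1 — no edge inside a register ⇒ χ ≤ 2
  χ = 2

Answer: 2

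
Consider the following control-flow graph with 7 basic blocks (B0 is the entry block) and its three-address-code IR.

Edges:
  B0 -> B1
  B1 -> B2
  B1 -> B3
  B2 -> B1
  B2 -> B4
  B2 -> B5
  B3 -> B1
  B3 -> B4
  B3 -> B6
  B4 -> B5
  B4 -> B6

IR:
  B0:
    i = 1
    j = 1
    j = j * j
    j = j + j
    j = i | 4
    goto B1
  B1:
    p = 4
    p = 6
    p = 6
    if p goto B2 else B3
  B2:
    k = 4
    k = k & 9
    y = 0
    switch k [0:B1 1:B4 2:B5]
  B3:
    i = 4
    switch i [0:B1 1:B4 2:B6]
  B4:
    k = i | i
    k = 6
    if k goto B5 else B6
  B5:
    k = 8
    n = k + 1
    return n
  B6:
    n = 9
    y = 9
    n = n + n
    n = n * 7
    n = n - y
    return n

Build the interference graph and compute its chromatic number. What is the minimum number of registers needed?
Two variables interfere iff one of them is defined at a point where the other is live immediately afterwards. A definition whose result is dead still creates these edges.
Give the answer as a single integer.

Answer: 3

Working:
def/use:
  B0: {i,j} / ∅
  B1: {p} / ∅
  B2: {k,y} / ∅
  B3: {i} / ∅
  B4: {k} / {i}
  B5: {k,n} / ∅
  B6: {n,y} / ∅

Backward fixpoint:
  B0: in=∅ out={i}
  B1: in={i} out={i}
  B2: in={i} out={i}
  B3: in=∅ out={i}
  B4: in={i} out=∅
  B5: in=∅ out=∅
  B6: in=∅ out=∅

Interference:
  i↔{j,k,p,y}
  j↔{i}
  k↔{i,y}
  n↔{y}
  p↔{i}
  y↔{i,k,n}

Chromatic number:
  lower bound: {i,k,y} mutually conflict ⇒ χ ≥ 3
  assign i→R0 j→R1 k→R2 n→R0 p→R1 y→R1 — no edge inside a register ⇒ χ ≤ 3
  χ = 3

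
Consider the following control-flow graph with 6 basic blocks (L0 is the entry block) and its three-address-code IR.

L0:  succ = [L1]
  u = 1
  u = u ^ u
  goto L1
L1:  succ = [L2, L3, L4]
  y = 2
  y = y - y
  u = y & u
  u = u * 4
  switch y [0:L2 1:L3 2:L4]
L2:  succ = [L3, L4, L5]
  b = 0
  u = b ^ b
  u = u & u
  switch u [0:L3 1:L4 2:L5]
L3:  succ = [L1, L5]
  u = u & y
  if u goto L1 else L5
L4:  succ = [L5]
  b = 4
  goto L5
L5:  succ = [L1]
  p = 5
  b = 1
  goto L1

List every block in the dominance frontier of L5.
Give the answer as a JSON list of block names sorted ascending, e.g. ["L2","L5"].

Answer: ["L1"]

Working:
idom tree: L1←L0 L2←L1 L3←L1 L4←L1 L5←L1
Join-block Dom:
  L1: preds {L0,L3,L5}: {L0} ∩ {L0,L1,L3} ∩ {L0,L1,L5} = {L0}; idom=L0
  L3: preds {L1,L2}: {L0,L1} ∩ {L0,L1,L2} = {L0,L1}; idom=L1
  L4: preds {L1,L2}: {L0,L1} ∩ {L0,L1,L2} = {L0,L1}; idom=L1
  L5: preds {L2,L3,L4}: {L0,L1,L2} ∩ {L0,L1,L3} ∩ {L0,L1,L4} = {L0,L1}; idom=L1

DF walk-up:
  L1←L0: walk · to L0
  L1←L3: walk L3→L1 to L0
  L1←L5: walk L5→L1 to L0
  L3←L1: walk · to L1
  L3←L2: walk L2 to L1
  L4←L1: walk · to L1
  L4←L2: walk L2 to L1
  L5←L2: walk L2 to L1
  L5←L3: walk L3 to L1
  L5←L4: walk L4 to L1
  L0: DF=∅
  L1: DF={L1}
  L2: DF={L3,L4,L5}
  L3: DF={L1,L5}
  L4: DF={L5}
  L5: DF={L1}

DF(L5) = ["L1"]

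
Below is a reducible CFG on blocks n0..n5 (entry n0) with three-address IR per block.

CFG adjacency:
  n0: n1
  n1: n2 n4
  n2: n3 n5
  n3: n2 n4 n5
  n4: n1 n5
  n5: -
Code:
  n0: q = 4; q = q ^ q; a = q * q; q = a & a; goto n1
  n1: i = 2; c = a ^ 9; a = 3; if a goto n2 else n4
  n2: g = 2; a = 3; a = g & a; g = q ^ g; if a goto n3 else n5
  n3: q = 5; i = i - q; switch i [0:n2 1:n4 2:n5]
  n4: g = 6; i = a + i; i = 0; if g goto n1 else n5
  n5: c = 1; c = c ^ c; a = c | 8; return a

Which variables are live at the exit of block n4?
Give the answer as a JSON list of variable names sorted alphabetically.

Per-block:
  n0 def {a,q} use ∅
  n1 def {a,c,i} use {a}
  n2 def {a,g} use {q}
  n3 def {i,q} use {i}
  n4 def {g,i} use {a,i}
  n5 def {a,c} use ∅

Backward fixpoint:
  n0: in=∅ out={a,q}
  n1: in={a,q} out={a,i,q}
  n2: in={i,q} out={a,i}
  n3: in={a,i} out={a,i,q}
  n4: in={a,i,q} out={a,q}
  n5: in=∅ out=∅

live-out(n4) = ["a", "q"]

Answer: ["a", "q"]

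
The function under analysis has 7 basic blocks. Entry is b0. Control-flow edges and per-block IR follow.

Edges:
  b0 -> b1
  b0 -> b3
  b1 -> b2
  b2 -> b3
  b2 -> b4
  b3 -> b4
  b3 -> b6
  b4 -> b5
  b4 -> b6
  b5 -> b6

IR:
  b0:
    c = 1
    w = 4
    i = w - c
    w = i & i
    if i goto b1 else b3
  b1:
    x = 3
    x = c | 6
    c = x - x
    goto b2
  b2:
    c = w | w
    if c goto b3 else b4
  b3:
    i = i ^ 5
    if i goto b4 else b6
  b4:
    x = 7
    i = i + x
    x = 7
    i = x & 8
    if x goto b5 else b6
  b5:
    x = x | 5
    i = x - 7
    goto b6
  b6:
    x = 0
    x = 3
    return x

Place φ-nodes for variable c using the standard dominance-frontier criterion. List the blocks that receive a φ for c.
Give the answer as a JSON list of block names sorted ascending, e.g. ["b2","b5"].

idom tree: b1←b0 b2←b1 b3←b0 b4←b0 b5←b4 b6←b0
Join-block Dom:
  b3: preds {b0,b2}: {b0} ∩ {b0,b1,b2} = {b0}; idom=b0
  b4: preds {b2,b3}: {b0,b1,b2} ∩ {b0,b3} = {b0}; idom=b0
  b6: preds {b3,b4,b5}: {b0,b3} ∩ {b0,b4} ∩ {b0,b4,b5} = {b0}; idom=b0

Frontier:
  join b3 pred b0: · stop@b0
  join b3 pred b2: b2→b1 stop@b0
  join b4 pred b2: b2→b1 stop@b0
  join b4 pred b3: b3 stop@b0
  join b6 pred b3: b3 stop@b0
  join b6 pred b4: b4 stop@b0
  join b6 pred b5: b5→b4 stop@b0
  b0 → ∅
  b1 → {b3,b4}
  b2 → {b3,b4}
  b3 → {b4,b6}
  b4 → {b6}
  b5 → {b6}
  b6 → ∅

φ for c: defs {b0,b1,b2}
  DF⁺ = {b3,b4,b6}

Answer: ["b3", "b4", "b6"]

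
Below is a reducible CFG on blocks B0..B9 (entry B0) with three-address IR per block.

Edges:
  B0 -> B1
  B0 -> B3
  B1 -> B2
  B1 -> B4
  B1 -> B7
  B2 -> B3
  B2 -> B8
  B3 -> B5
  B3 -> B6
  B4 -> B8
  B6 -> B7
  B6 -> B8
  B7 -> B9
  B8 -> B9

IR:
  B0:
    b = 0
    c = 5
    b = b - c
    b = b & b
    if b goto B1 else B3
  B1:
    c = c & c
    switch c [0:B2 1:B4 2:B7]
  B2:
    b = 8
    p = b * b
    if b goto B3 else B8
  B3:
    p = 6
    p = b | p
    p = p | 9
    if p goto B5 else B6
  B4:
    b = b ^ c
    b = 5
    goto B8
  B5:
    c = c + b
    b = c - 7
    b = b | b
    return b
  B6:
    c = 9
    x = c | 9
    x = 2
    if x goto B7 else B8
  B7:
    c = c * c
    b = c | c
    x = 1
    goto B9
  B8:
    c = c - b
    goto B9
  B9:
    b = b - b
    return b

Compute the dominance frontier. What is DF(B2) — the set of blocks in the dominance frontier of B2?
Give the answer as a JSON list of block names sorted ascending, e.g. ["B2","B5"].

Answer: ["B3", "B8"]

Working:
idom tree: B1←B0 B2←B1 B3←B0 B4←B1 B5←B3 B6←B3 B7←B0 B8←B0 B9←B0
Dom∩ at merges:
  B3: preds {B0,B2}: {B0} ∩ {B0,B1,B2} = {B0}; idom=B0
  B7: preds {B1,B6}: {B0,B1} ∩ {B0,B3,B6} = {B0}; idom=B0
  B8: preds {B2,B4,B6}: {B0,B1,B2} ∩ {B0,B1,B4} ∩ {B0,B3,B6} = {B0}; idom=B0
  B9: preds {B7,B8}: {B0,B7} ∩ {B0,B8} = {B0}; idom=B0

DF derivation:
  join B3 pred B0: · stop@B0
  join B3 pred B2: B2→B1 stop@B0
  join B7 pred B1: B1 stop@B0
  join B7 pred B6: B6→B3 stop@B0
  join B8 pred B2: B2→B1 stop@B0
  join B8 pred B4: B4→B1 stop@B0
  join B8 pred B6: B6→B3 stop@B0
  join B9 pred B7: B7 stop@B0
  join B9 pred B8: B8 stop@B0
  DF(B0)=∅
  DF(B1)={B3,B7,B8}
  DF(B2)={B3,B8}
  DF(B3)={B7,B8}
  DF(B4)={B8}
  DF(B5)=∅
  DF(B6)={B7,B8}
  DF(B7)={B9}
  DF(B8)={B9}
  DF(B9)=∅

DF(B2) = ["B3", "B8"]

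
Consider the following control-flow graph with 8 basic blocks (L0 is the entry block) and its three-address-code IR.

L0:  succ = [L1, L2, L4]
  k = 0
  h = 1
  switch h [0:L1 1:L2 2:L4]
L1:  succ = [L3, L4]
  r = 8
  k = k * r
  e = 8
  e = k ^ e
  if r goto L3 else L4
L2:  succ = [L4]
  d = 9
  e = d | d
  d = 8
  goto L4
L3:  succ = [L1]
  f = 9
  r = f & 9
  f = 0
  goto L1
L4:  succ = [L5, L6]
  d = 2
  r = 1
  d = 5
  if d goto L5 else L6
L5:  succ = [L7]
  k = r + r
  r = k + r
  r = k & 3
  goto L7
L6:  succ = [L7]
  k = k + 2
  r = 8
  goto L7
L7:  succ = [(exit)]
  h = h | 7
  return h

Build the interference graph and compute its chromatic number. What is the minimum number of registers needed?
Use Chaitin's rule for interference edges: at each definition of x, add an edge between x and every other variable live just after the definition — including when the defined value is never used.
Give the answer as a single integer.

def/use:
  L0 def {h,k} use ∅
  L1 def {e,k,r} use {k}
  L2 def {d,e} use ∅
  L3 def {f,r} use ∅
  L4 def {d,r} use ∅
  L5 def {k,r} use {r}
  L6 def {k,r} use {k}
  L7 def {h} use {h}

Live sets:
  L0: in=∅ out={h,k}
  L1: in={h,k} out={h,k}
  L2: in={h,k} out={h,k}
  L3: in={h,k} out={h,k}
  L4: in={h,k} out={h,k,r}
  L5: in={h,r} out={h}
  L6: in={h,k} out={h}
  L7: in={h} out=∅

Interfere edges:
  d↔{h,k,r}
  e↔{h,k,r}
  f↔{h,k}
  h↔{d,e,f,k,r}
  k↔{d,e,f,h,r}
  r↔{d,e,h,k}

Chromatic number:
  clique {d,h,k,r} ⇒ need ≥ 4
  assign d→c3 e→c3 f→c2 h→c0 k→c1 r→c2 — no edge inside a register ⇒ χ ≤ 4
  χ = 4

Answer: 4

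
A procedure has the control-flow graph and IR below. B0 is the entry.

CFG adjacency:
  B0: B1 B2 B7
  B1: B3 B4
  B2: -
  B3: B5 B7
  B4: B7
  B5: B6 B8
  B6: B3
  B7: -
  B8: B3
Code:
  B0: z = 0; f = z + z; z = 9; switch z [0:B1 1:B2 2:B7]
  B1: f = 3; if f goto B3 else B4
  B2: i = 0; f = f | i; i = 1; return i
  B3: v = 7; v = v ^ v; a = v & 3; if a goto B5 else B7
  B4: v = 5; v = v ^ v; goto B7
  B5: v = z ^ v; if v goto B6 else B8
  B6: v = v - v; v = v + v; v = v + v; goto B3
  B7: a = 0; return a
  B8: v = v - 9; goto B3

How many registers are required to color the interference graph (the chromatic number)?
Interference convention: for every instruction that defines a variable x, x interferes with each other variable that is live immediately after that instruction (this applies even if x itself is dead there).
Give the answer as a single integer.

Block summaries:
  B0 def {f,z} use ∅
  B1 def {f} use ∅
  B2 def {f,i} use {f}
  B3 def {a,v} use ∅
  B4 def {v} use ∅
  B5 def {v} use {v,z}
  B6 def {v} use {v}
  B7 def {a} use ∅
  B8 def {v} use {v}

Backward fixpoint:
  live B0: ∅→{f,z}
  live B1: {z}→{z}
  live B2: {f}→∅
  live B3: {z}→{v,z}
  live B4: ∅→∅
  live B5: {v,z}→{v,z}
  live B6: {v,z}→{z}
  live B7: ∅→∅
  live B8: {v,z}→{z}

Interference:
  a↔{v,z}
  f↔{i,z}
  i↔{f}
  v↔{a,z}
  z↔{a,f,v}

Chromatic number:
  {a,v,z} pairwise interfere (3-clique) ⇒ χ ≥ 3
  3-colouring: c0={i,z}  c1={a,f}  c2={v}
  χ = 3

Answer: 3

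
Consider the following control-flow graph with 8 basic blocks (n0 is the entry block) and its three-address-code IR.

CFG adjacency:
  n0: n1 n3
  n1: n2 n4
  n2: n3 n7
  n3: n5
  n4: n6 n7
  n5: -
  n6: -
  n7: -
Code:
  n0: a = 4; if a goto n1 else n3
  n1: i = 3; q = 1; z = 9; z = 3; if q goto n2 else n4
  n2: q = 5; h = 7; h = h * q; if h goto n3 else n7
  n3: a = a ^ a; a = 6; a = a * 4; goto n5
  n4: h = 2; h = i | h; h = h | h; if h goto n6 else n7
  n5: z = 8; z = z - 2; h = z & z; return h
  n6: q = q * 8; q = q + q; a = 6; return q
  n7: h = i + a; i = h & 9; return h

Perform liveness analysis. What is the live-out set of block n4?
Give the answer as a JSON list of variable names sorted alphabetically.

Answer: ["a", "i", "q"]

Analysis:
Per-block:
  n0: def={a} ue=∅
  n1: def={i,q,z} ue=∅
  n2: def={h,q} ue=∅
  n3: def={a} ue={a}
  n4: def={h} ue={i}
  n5: def={h,z} ue=∅
  n6: def={a,q} ue={q}
  n7: def={h,i} ue={a,i}

Liveness:
  n0: in=∅ out={a}
  n1: in={a} out={a,i,q}
  n2: in={a,i} out={a,i}
  n3: in={a} out=∅
  n4: in={a,i,q} out={a,i,q}
  n5: in=∅ out=∅
  n6: in={q} out=∅
  n7: in={a,i} out=∅

live-out(n4) = ["a", "i", "q"]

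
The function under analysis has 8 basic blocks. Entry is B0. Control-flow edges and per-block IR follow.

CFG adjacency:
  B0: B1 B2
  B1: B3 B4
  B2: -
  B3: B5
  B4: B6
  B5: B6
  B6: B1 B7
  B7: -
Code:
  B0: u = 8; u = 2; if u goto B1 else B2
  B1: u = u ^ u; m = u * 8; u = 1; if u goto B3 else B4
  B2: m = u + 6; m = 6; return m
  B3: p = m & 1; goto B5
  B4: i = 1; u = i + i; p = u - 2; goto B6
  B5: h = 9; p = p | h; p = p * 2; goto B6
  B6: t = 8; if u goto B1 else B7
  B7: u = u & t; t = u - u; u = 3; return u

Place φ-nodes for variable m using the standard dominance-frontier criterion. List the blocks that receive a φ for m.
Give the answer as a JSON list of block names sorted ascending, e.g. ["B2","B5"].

idom tree: B1←B0 B2←B0 B3←B1 B4←B1 B5←B3 B6←B1 B7←B6
Join-block Dom:
  B1: preds {B0,B6}: {B0} ∩ {B0,B1,B6} = {B0}; idom=B0
  B6: preds {B4,B5}: {B0,B1,B4} ∩ {B0,B1,B3,B5} = {B0,B1}; idom=B1

Frontier:
  join B1 pred B0: · stop@B0
  join B1 pred B6: B6→B1 stop@B0
  join B6 pred B4: B4 stop@B1
  join B6 pred B5: B5→B3 stop@B1
  B0 → ∅
  B1 → {B1}
  B2 → ∅
  B3 → {B6}
  B4 → {B6}
  B5 → {B6}
  B6 → {B1}
  B7 → ∅

φ for m: defs {B1,B2}
  DF⁺ = {B1}

Answer: ["B1"]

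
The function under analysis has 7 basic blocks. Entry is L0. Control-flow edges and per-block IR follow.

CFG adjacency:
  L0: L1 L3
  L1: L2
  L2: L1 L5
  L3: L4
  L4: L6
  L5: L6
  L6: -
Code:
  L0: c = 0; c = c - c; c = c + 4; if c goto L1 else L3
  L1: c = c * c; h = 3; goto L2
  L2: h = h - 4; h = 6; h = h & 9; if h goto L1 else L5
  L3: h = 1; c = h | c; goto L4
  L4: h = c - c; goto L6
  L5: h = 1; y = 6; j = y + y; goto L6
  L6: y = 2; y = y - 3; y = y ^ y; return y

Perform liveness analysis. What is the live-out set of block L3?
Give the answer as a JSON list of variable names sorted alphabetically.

Block summaries:
  L0 def {c} use ∅
  L1 def {c,h} use {c}
  L2 def {h} use {h}
  L3 def {c,h} use {c}
  L4 def {h} use {c}
  L5 def {h,j,y} use ∅
  L6 def {y} use ∅

Live sets:
  live L0: ∅→{c}
  live L1: {c}→{c,h}
  live L2: {c,h}→{c}
  live L3: {c}→{c}
  live L4: {c}→∅
  live L5: ∅→∅
  live L6: ∅→∅

live-out(L3) = ["c"]

Answer: ["c"]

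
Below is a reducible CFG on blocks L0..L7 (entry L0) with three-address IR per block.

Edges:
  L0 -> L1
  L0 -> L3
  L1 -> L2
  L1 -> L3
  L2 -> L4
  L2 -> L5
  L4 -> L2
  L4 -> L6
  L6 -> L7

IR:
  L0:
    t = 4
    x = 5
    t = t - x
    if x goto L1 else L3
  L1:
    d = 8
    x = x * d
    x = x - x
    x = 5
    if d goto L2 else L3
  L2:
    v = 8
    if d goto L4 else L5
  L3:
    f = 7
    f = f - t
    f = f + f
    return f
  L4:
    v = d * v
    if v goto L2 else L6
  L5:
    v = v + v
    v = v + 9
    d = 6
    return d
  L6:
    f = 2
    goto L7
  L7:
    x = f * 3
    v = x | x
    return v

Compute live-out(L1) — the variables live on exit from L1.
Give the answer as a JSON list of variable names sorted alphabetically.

Block summaries:
  L0 def {t,x} use ∅
  L1 def {d,x} use {x}
  L2 def {v} use {d}
  L3 def {f} use {t}
  L4 def {v} use {d,v}
  L5 def {d,v} use {v}
  L6 def {f} use ∅
  L7 def {v,x} use {f}

Live sets:
  L0 li=∅ lo={t,x}
  L1 li={t,x} lo={d,t}
  L2 li={d} lo={d,v}
  L3 li={t} lo=∅
  L4 li={d,v} lo={d}
  L5 li={v} lo=∅
  L6 li=∅ lo={f}
  L7 li={f} lo=∅

live-out(L1) = ["d", "t"]

Answer: ["d", "t"]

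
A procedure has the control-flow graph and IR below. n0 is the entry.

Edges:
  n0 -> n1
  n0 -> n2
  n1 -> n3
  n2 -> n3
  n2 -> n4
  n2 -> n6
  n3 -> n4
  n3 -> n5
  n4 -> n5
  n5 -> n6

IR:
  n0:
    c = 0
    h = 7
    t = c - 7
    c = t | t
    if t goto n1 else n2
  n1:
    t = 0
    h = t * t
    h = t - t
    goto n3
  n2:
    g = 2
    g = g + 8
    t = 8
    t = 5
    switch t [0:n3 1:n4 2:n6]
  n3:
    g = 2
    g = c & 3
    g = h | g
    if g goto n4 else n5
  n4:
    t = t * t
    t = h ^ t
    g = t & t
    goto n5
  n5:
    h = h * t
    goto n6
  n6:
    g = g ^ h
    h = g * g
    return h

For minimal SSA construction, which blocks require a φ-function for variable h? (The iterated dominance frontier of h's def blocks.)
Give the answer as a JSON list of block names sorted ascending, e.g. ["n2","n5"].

idom tree: n1←n0 n2←n0 n3←n0 n4←n0 n5←n0 n6←n0
Dom∩ at merges:
  n3: preds {n1,n2}: {n0,n1} ∩ {n0,n2} = {n0}; idom=n0
  n4: preds {n2,n3}: {n0,n2} ∩ {n0,n3} = {n0}; idom=n0
  n5: preds {n3,n4}: {n0,n3} ∩ {n0,n4} = {n0}; idom=n0
  n6: preds {n2,n5}: {n0,n2} ∩ {n0,n5} = {n0}; idom=n0

DF derivation:
  join n3 pred n1: n1 stop@n0
  join n3 pred n2: n2 stop@n0
  join n4 pred n2: n2 stop@n0
  join n4 pred n3: n3 stop@n0
  join n5 pred n3: n3 stop@n0
  join n5 pred n4: n4 stop@n0
  join n6 pred n2: n2 stop@n0
  join n6 pred n5: n5 stop@n0
  n0 → ∅
  n1 → {n3}
  n2 → {n3,n4,n6}
  n3 → {n4,n5}
  n4 → {n5}
  n5 → {n6}
  n6 → ∅

φ for h: defs {n0,n1,n5,n6}
  DF⁺ = {n3,n4,n5,n6}

Answer: ["n3", "n4", "n5", "n6"]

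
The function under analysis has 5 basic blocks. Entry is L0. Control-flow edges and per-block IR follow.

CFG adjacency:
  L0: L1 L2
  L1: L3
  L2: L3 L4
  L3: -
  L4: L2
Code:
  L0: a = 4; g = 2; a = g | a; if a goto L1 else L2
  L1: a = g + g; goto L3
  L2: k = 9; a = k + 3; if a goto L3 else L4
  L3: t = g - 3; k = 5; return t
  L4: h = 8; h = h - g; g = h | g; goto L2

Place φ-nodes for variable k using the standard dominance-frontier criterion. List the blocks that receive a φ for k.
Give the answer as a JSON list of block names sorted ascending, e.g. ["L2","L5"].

idom tree: L1←L0 L2←L0 L3←L0 L4←L2
Join-block Dom:
  L2: preds {L0,L4}: {L0} ∩ {L0,L2,L4} = {L0}; idom=L0
  L3: preds {L1,L2}: {L0,L1} ∩ {L0,L2} = {L0}; idom=L0

Frontier:
  L2←L0: walk · to L0
  L2←L4: walk L4→L2 to L0
  L3←L1: walk L1 to L0
  L3←L2: walk L2 to L0
  L0: DF=∅
  L1: DF={L3}
  L2: DF={L2,L3}
  L3: DF=∅
  L4: DF={L2}

φ for k: defs {L2,L3}
  DF⁺ = {L2,L3}

Answer: ["L2", "L3"]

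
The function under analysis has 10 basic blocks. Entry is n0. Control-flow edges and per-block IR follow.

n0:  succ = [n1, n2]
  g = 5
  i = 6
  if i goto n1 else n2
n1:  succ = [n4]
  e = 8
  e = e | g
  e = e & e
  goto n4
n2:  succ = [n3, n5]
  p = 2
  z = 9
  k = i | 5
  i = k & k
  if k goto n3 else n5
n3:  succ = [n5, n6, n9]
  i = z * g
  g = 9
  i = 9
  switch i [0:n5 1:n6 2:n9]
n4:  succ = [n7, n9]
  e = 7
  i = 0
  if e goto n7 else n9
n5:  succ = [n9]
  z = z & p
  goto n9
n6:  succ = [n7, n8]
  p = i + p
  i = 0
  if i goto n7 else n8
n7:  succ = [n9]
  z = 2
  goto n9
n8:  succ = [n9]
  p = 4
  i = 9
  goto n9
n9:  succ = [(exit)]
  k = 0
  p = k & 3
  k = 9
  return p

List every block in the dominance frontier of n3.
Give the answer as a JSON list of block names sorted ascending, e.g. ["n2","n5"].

Answer: ["n5", "n7", "n9"]

Working:
idom tree: n1←n0 n2←n0 n3←n2 n4←n1 n5←n2 n6←n3 n7←n0 n8←n6 n9←n0
Join-block Dom:
  n5: preds {n2,n3}: {n0,n2} ∩ {n0,n2,n3} = {n0,n2}; idom=n2
  n7: preds {n4,n6}: {n0,n1,n4} ∩ {n0,n2,n3,n6} = {n0}; idom=n0
  n9: preds {n3,n4,n5,n7,n8}: {n0,n2,n3} ∩ {n0,n1,n4} ∩ {n0,n2,n5} ∩ {n0,n7} ∩ {n0,n2,n3,n6,n8} = {n0}; idom=n0

DF walk-up:
  n5←n2: walk · to n2
  n5←n3: walk n3 to n2
  n7←n4: walk n4→n1 to n0
  n7←n6: walk n6→n3→n2 to n0
  n9←n3: walk n3→n2 to n0
  n9←n4: walk n4→n1 to n0
  n9←n5: walk n5→n2 to n0
  n9←n7: walk n7 to n0
  n9←n8: walk n8→n6→n3→n2 to n0
  DF(n0)=∅
  DF(n1)={n7,n9}
  DF(n2)={n7,n9}
  DF(n3)={n5,n7,n9}
  DF(n4)={n7,n9}
  DF(n5)={n9}
  DF(n6)={n7,n9}
  DF(n7)={n9}
  DF(n8)={n9}
  DF(n9)=∅

DF(n3) = ["n5", "n7", "n9"]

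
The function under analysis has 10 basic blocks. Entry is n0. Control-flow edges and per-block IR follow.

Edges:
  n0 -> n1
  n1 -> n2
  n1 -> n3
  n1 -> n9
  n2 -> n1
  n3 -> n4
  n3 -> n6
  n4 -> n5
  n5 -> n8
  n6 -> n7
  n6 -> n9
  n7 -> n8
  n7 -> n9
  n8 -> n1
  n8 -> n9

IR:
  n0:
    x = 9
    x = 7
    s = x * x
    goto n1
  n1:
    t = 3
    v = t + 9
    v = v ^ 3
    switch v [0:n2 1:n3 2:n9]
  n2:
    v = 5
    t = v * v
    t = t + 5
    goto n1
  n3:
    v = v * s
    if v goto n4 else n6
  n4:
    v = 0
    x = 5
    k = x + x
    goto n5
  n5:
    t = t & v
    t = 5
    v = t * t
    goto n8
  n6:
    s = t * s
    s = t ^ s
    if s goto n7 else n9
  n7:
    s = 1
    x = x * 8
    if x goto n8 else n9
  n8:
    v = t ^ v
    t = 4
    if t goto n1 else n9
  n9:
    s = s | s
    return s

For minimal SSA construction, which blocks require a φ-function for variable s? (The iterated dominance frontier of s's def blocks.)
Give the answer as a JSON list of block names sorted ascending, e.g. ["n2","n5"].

Answer: ["n1", "n8", "n9"]

Analysis:
idom tree: n1←n0 n2←n1 n3←n1 n4←n3 n5←n4 n6←n3 n7←n6 n8←n3 n9←n1
Dom at joins:
  n1: preds {n0,n2,n8}: {n0} ∩ {n0,n1,n2} ∩ {n0,n1,n3,n8} = {n0}; idom=n0
  n8: preds {n5,n7}: {n0,n1,n3,n4,n5} ∩ {n0,n1,n3,n6,n7} = {n0,n1,n3}; idom=n3
  n9: preds {n1,n6,n7,n8}: {n0,n1} ∩ {n0,n1,n3,n6} ∩ {n0,n1,n3,n6,n7} ∩ {n0,n1,n3,n8} = {n0,n1}; idom=n1

Frontier:
  join n1 pred n0: · stop@n0
  join n1 pred n2: n2→n1 stop@n0
  join n1 pred n8: n8→n3→n1 stop@n0
  join n8 pred n5: n5→n4 stop@n3
  join n8 pred n7: n7→n6 stop@n3
  join n9 pred n1: · stop@n1
  join n9 pred n6: n6→n3 stop@n1
  join n9 pred n7: n7→n6→n3 stop@n1
  join n9 pred n8: n8→n3 stop@n1
  n0 → ∅
  n1 → {n1}
  n2 → {n1}
  n3 → {n1,n9}
  n4 → {n8}
  n5 → {n8}
  n6 → {n8,n9}
  n7 → {n8,n9}
  n8 → {n1,n9}
  n9 → ∅

φ for s: defs {n0,n6,n7,n9}
  DF⁺ = {n1,n8,n9}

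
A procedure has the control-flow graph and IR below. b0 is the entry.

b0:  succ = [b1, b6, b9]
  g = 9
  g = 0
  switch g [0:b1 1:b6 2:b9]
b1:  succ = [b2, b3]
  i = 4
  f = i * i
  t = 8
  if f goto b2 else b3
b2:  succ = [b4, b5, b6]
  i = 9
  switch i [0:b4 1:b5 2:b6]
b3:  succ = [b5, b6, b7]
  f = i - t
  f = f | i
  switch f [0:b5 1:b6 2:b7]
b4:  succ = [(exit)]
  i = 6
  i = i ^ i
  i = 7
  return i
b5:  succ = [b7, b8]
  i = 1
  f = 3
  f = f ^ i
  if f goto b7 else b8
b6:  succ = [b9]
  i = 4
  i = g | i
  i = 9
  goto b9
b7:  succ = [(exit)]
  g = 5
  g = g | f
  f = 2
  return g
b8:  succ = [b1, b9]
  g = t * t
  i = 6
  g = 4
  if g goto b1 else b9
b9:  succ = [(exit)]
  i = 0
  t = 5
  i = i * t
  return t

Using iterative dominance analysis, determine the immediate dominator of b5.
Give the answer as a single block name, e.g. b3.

idom tree: b1←b0 b2←b1 b3←b1 b4←b2 b5←b1 b6←b0 b7←b1 b8←b5 b9←b0
Dom∩ at merges:
  b1: preds {b0,b8}: {b0} ∩ {b0,b1,b5,b8} = {b0}; idom=b0
  b5: preds {b2,b3}: {b0,b1,b2} ∩ {b0,b1,b3} = {b0,b1}; idom=b1
  b6: preds {b0,b2,b3}: {b0} ∩ {b0,b1,b2} ∩ {b0,b1,b3} = {b0}; idom=b0
  b7: preds {b3,b5}: {b0,b1,b3} ∩ {b0,b1,b5} = {b0,b1}; idom=b1
  b9: preds {b0,b6,b8}: {b0} ∩ {b0,b6} ∩ {b0,b1,b5,b8} = {b0}; idom=b0

idom(b5) = b1

Answer: b1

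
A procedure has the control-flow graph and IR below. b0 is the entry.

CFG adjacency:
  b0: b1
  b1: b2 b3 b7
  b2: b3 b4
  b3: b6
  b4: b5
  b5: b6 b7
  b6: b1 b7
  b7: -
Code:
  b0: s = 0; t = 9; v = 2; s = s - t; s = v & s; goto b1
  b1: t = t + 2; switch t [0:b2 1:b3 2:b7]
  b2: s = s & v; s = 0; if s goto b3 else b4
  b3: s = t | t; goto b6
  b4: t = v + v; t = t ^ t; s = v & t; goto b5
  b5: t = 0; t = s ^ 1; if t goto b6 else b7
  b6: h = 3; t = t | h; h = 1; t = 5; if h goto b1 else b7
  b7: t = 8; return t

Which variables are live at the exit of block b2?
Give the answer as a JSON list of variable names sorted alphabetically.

Per-block:
  b0 def {s,t,v} use ∅
  b1 def {t} use {t}
  b2 def {s} use {s,v}
  b3 def {s} use {t}
  b4 def {s,t} use {v}
  b5 def {t} use {s}
  b6 def {h,t} use {t}
  b7 def {t} use ∅

Backward fixpoint:
  b0 li=∅ lo={s,t,v}
  b1 li={s,t,v} lo={s,t,v}
  b2 li={s,t,v} lo={t,v}
  b3 li={t,v} lo={s,t,v}
  b4 li={v} lo={s,v}
  b5 li={s,v} lo={s,t,v}
  b6 li={s,t,v} lo={s,t,v}
  b7 li=∅ lo=∅

live-out(b2) = ["t", "v"]

Answer: ["t", "v"]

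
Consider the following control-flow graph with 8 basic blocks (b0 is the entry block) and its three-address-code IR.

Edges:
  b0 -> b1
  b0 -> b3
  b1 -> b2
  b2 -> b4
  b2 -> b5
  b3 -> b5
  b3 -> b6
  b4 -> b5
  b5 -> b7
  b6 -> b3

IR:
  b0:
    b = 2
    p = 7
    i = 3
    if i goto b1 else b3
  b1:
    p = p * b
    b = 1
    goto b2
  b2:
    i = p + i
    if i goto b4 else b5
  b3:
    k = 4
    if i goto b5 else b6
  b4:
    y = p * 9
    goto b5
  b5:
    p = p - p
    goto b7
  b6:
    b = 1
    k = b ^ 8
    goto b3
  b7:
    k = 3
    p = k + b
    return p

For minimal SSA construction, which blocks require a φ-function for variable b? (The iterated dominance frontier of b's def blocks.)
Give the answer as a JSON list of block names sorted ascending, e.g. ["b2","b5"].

idom tree: b1←b0 b2←b1 b3←b0 b4←b2 b5←b0 b6←b3 b7←b5
Dom at joins:
  b3: preds {b0,b6}: {b0} ∩ {b0,b3,b6} = {b0}; idom=b0
  b5: preds {b2,b3,b4}: {b0,b1,b2} ∩ {b0,b3} ∩ {b0,b1,b2,b4} = {b0}; idom=b0

DF derivation:
  b3←b0: walk · to b0
  b3←b6: walk b6→b3 to b0
  b5←b2: walk b2→b1 to b0
  b5←b3: walk b3 to b0
  b5←b4: walk b4→b2→b1 to b0
  DF(b0)=∅
  DF(b1)={b5}
  DF(b2)={b5}
  DF(b3)={b3,b5}
  DF(b4)={b5}
  DF(b5)=∅
  DF(b6)={b3}
  DF(b7)=∅

φ for b: defs {b0,b1,b6}
  DF⁺ = {b3,b5}

Answer: ["b3", "b5"]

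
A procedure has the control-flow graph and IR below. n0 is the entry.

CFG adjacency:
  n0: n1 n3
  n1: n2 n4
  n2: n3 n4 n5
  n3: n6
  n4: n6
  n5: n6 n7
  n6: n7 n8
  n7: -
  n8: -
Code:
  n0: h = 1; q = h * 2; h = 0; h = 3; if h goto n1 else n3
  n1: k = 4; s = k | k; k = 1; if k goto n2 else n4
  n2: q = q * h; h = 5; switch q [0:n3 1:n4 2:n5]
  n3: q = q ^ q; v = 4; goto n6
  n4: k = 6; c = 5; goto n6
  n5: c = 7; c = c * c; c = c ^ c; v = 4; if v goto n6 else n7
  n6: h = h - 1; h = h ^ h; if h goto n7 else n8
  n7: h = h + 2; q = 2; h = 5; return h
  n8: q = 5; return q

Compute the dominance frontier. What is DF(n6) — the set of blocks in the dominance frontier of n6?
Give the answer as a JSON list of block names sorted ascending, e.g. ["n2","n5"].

idom tree: n1←n0 n2←n1 n3←n0 n4←n1 n5←n2 n6←n0 n7←n0 n8←n6
Join-block Dom:
  n3: preds {n0,n2}: {n0} ∩ {n0,n1,n2} = {n0}; idom=n0
  n4: preds {n1,n2}: {n0,n1} ∩ {n0,n1,n2} = {n0,n1}; idom=n1
  n6: preds {n3,n4,n5}: {n0,n3} ∩ {n0,n1,n4} ∩ {n0,n1,n2,n5} = {n0}; idom=n0
  n7: preds {n5,n6}: {n0,n1,n2,n5} ∩ {n0,n6} = {n0}; idom=n0

Frontier:
  n3←n0: walk · to n0
  n3←n2: walk n2→n1 to n0
  n4←n1: walk · to n1
  n4←n2: walk n2 to n1
  n6←n3: walk n3 to n0
  n6←n4: walk n4→n1 to n0
  n6←n5: walk n5→n2→n1 to n0
  n7←n5: walk n5→n2→n1 to n0
  n7←n6: walk n6 to n0
  n0: DF=∅
  n1: DF={n3,n6,n7}
  n2: DF={n3,n4,n6,n7}
  n3: DF={n6}
  n4: DF={n6}
  n5: DF={n6,n7}
  n6: DF={n7}
  n7: DF=∅
  n8: DF=∅

DF(n6) = ["n7"]

Answer: ["n7"]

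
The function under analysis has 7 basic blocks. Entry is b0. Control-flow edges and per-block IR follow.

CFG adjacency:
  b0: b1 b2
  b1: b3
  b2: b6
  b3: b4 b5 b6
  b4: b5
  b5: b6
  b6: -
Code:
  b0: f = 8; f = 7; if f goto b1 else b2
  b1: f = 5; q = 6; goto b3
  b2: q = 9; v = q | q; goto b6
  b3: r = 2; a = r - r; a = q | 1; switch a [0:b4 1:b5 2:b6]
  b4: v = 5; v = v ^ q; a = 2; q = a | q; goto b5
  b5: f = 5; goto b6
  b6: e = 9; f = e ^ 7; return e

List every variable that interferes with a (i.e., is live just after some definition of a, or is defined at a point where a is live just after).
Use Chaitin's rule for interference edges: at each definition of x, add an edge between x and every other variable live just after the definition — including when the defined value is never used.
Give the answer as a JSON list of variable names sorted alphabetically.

Per-block:
  b0: def={f} ue=∅
  b1: def={f,q} ue=∅
  b2: def={q,v} ue=∅
  b3: def={a,r} ue={q}
  b4: def={a,q,v} ue={q}
  b5: def={f} ue=∅
  b6: def={e,f} ue=∅

Backward fixpoint:
  live b0: ∅→∅
  live b1: ∅→{q}
  live b2: ∅→∅
  live b3: {q}→{q}
  live b4: {q}→∅
  live b5: ∅→∅
  live b6: ∅→∅

Interfere edges:
  a — {q}
  e — {f}
  f — {e}
  q — {a,r,v}
  r — {q}
  v — {q}

N(a) = ["q"]

Answer: ["q"]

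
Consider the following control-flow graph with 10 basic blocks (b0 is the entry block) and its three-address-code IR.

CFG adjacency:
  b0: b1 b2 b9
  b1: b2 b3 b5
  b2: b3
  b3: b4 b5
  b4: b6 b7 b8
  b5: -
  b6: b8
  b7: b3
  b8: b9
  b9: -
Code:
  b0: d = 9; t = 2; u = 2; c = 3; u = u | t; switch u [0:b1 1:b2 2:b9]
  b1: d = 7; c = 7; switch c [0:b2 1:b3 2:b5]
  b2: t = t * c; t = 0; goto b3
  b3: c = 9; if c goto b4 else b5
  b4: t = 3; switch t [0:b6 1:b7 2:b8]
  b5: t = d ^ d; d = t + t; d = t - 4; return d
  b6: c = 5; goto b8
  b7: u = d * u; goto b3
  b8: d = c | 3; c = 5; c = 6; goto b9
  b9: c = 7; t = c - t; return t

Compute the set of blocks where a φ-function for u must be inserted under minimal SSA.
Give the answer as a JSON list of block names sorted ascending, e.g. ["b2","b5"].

Answer: ["b3", "b5", "b9"]

Working:
idom tree: b1←b0 b2←b0 b3←b0 b4←b3 b5←b0 b6←b4 b7←b4 b8←b4 b9←b0
Dom at joins:
  b2: preds {b0,b1}: {b0} ∩ {b0,b1} = {b0}; idom=b0
  b3: preds {b1,b2,b7}: {b0,b1} ∩ {b0,b2} ∩ {b0,b3,b4,b7} = {b0}; idom=b0
  b5: preds {b1,b3}: {b0,b1} ∩ {b0,b3} = {b0}; idom=b0
  b8: preds {b4,b6}: {b0,b3,b4} ∩ {b0,b3,b4,b6} = {b0,b3,b4}; idom=b4
  b9: preds {b0,b8}: {b0} ∩ {b0,b3,b4,b8} = {b0}; idom=b0

DF walk-up:
  b2←b0: walk · to b0
  b2←b1: walk b1 to b0
  b3←b1: walk b1 to b0
  b3←b2: walk b2 to b0
  b3←b7: walk b7→b4→b3 to b0
  b5←b1: walk b1 to b0
  b5←b3: walk b3 to b0
  b8←b4: walk · to b4
  b8←b6: walk b6 to b4
  b9←b0: walk · to b0
  b9←b8: walk b8→b4→b3 to b0
  b0 → ∅
  b1 → {b2,b3,b5}
  b2 → {b3}
  b3 → {b3,b5,b9}
  b4 → {b3,b9}
  b5 → ∅
  b6 → {b8}
  b7 → {b3}
  b8 → {b9}
  b9 → ∅

φ for u: defs {b0,b7}
  DF⁺ = {b3,b5,b9}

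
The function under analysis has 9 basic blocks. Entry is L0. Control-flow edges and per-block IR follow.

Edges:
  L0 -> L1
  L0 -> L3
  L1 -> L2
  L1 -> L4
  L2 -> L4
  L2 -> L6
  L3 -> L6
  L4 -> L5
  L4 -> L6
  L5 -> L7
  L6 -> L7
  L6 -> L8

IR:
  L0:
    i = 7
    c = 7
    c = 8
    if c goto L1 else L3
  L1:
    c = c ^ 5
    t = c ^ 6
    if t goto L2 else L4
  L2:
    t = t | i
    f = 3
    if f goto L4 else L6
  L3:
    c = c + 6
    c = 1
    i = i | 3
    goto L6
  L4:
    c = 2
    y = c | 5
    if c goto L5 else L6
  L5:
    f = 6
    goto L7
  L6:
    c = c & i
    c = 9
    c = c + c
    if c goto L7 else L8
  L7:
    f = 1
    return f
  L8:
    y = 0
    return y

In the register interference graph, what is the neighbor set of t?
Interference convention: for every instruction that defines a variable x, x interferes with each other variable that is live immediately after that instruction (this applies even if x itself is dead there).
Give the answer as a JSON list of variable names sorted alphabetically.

Answer: ["c", "i"]

Derivation:
def/use:
  L0: def={c,i} ue=∅
  L1: def={c,t} ue={c}
  L2: def={f,t} ue={i,t}
  L3: def={c,i} ue={c,i}
  L4: def={c,y} ue=∅
  L5: def={f} ue=∅
  L6: def={c} ue={c,i}
  L7: def={f} ue=∅
  L8: def={y} ue=∅

Live sets:
  L0: in=∅ out={c,i}
  L1: in={c,i} out={c,i,t}
  L2: in={c,i,t} out={c,i}
  L3: in={c,i} out={c,i}
  L4: in={i} out={c,i}
  L5: in=∅ out=∅
  L6: in={c,i} out=∅
  L7: in=∅ out=∅
  L8: in=∅ out=∅

Interfere edges:
  c — {f,i,t,y}
  f — {c,i}
  i — {c,f,t,y}
  t — {c,i}
  y — {c,i}

N(t) = ["c", "i"]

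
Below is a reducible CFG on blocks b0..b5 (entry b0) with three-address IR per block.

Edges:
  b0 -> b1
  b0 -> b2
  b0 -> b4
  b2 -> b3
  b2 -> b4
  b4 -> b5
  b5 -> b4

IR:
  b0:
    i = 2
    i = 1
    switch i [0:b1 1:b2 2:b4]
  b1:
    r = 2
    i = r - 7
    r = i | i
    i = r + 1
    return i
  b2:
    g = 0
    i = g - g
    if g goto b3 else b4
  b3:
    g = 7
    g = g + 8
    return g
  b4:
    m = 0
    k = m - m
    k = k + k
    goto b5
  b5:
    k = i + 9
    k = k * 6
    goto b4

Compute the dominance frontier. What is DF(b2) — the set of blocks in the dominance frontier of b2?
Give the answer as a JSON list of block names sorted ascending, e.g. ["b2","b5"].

idom tree: b1←b0 b2←b0 b3←b2 b4←b0 b5←b4
Dom∩ at merges:
  b4: preds {b0,b2,b5}: {b0} ∩ {b0,b2} ∩ {b0,b4,b5} = {b0}; idom=b0

DF walk-up:
  b4←b0: walk · to b0
  b4←b2: walk b2 to b0
  b4←b5: walk b5→b4 to b0
  b0 → ∅
  b1 → ∅
  b2 → {b4}
  b3 → ∅
  b4 → {b4}
  b5 → {b4}

DF(b2) = ["b4"]

Answer: ["b4"]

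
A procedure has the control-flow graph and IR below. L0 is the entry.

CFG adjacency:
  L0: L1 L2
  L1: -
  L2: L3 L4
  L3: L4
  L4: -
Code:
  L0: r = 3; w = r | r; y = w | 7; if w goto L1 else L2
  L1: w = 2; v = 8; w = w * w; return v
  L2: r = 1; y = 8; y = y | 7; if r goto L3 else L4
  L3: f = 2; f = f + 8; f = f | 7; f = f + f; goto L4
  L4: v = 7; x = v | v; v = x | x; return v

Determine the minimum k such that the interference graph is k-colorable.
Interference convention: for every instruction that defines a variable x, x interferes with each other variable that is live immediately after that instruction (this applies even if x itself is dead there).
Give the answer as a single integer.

Answer: 2

Analysis:
Per-block:
  L0: def={r,w,y} ue=∅
  L1: def={v,w} ue=∅
  L2: def={r,y} ue=∅
  L3: def={f} ue=∅
  L4: def={v,x} ue=∅

Liveness:
  live L0: ∅→∅
  live L1: ∅→∅
  live L2: ∅→∅
  live L3: ∅→∅
  live L4: ∅→∅

Interference:
  f: ∅
  r: {y}
  v: {w}
  w: {v,y}
  x: ∅
  y: {r,w}

Colouring:
  {r,y} pairwise interfere (2-clique) ⇒ χ ≥ 2
  2-colouring: r0={f,r,w,x}  r1={v,y}
  χ = 2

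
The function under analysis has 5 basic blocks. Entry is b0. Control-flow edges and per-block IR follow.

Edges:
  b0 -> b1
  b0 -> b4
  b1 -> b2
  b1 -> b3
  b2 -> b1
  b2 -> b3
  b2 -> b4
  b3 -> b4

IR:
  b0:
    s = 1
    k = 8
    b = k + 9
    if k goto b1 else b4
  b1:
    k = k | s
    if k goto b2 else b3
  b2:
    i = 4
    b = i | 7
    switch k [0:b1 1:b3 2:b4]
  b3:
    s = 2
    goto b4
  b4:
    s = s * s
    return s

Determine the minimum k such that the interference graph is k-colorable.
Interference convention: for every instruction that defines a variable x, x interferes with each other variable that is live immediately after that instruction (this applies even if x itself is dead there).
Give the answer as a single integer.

Block summaries:
  b0: {b,k,s} / ∅
  b1: {k} / {k,s}
  b2: {b,i} / {k}
  b3: {s} / ∅
  b4: {s} / {s}

Backward fixpoint:
  live b0: ∅→{k,s}
  live b1: {k,s}→{k,s}
  live b2: {k,s}→{k,s}
  live b3: ∅→{s}
  live b4: {s}→∅

Interfere edges:
  b — {k,s}
  i — {k,s}
  k — {b,i,s}
  s — {b,i,k}

Chromatic number:
  lower bound: {b,k,s} mutually conflict ⇒ χ ≥ 3
  assign b→c2 i→c2 k→c0 s→c1 — no edge inside a register ⇒ χ ≤ 3
  χ = 3

Answer: 3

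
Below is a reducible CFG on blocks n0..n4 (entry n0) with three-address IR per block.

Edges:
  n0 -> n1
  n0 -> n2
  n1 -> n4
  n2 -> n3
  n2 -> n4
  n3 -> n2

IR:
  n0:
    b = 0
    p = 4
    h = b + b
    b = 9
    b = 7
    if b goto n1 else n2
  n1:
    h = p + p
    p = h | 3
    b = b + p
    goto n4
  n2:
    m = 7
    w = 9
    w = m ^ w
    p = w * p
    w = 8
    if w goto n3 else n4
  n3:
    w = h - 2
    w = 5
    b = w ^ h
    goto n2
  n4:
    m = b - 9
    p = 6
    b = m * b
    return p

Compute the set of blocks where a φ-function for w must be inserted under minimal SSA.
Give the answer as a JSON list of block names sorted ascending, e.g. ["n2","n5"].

idom tree: n1←n0 n2←n0 n3←n2 n4←n0
Dom∩ at merges:
  n2: preds {n0,n3}: {n0} ∩ {n0,n2,n3} = {n0}; idom=n0
  n4: preds {n1,n2}: {n0,n1} ∩ {n0,n2} = {n0}; idom=n0

Frontier:
  n2←n0: walk · to n0
  n2←n3: walk n3→n2 to n0
  n4←n1: walk n1 to n0
  n4←n2: walk n2 to n0
  DF(n0)=∅
  DF(n1)={n4}
  DF(n2)={n2,n4}
  DF(n3)={n2}
  DF(n4)=∅

φ for w: defs {n2,n3}
  DF⁺ = {n2,n4}

Answer: ["n2", "n4"]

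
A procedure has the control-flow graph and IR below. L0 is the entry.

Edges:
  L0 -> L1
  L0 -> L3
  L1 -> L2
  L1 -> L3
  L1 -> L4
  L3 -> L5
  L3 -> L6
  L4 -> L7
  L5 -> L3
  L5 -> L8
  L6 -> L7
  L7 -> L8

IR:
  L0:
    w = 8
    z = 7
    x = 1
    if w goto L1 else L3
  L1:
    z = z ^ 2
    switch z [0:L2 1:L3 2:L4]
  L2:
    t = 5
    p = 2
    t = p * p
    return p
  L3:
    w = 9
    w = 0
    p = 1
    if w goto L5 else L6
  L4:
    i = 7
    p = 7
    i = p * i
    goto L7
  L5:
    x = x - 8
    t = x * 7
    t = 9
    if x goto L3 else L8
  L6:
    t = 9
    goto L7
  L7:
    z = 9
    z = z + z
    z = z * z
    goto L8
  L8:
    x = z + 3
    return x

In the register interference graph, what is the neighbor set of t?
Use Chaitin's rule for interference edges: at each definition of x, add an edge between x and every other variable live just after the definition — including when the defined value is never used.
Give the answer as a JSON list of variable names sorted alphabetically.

Per-block:
  L0 def {w,x,z} use ∅
  L1 def {z} use {z}
  L2 def {p,t} use ∅
  L3 def {p,w} use ∅
  L4 def {i,p} use ∅
  L5 def {t,x} use {x}
  L6 def {t} use ∅
  L7 def {z} use ∅
  L8 def {x} use {z}

Live sets:
  live L0: ∅→{x,z}
  live L1: {x,z}→{x,z}
  live L2: ∅→∅
  live L3: {x,z}→{x,z}
  live L4: ∅→∅
  live L5: {x,z}→{x,z}
  live L6: ∅→∅
  live L7: ∅→{z}
  live L8: {z}→∅

Interfere edges:
  i — {p}
  p — {i,t,w,x,z}
  t — {p,x,z}
  w — {p,x,z}
  x — {p,t,w,z}
  z — {p,t,w,x}

N(t) = ["p", "x", "z"]

Answer: ["p", "x", "z"]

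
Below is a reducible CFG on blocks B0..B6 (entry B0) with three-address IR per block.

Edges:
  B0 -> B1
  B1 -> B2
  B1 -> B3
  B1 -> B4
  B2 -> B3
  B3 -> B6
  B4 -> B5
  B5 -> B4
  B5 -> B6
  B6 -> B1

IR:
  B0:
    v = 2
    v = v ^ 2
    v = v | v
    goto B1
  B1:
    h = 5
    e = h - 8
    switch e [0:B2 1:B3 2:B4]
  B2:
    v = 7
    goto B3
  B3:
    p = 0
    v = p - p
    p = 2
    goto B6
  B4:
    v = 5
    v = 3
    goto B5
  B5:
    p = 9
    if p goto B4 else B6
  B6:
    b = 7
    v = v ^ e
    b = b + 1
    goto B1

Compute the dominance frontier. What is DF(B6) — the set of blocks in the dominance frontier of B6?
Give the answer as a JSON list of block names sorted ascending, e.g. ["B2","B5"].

Answer: ["B1"]

Working:
idom tree: B1←B0 B2←B1 B3←B1 B4←B1 B5←B4 B6←B1
Dom∩ at merges:
  B1: preds {B0,B6}: {B0} ∩ {B0,B1,B6} = {B0}; idom=B0
  B3: preds {B1,B2}: {B0,B1} ∩ {B0,B1,B2} = {B0,B1}; idom=B1
  B4: preds {B1,B5}: {B0,B1} ∩ {B0,B1,B4,B5} = {B0,B1}; idom=B1
  B6: preds {B3,B5}: {B0,B1,B3} ∩ {B0,B1,B4,B5} = {B0,B1}; idom=B1

DF derivation:
  join B1 pred B0: · stop@B0
  join B1 pred B6: B6→B1 stop@B0
  join B3 pred B1: · stop@B1
  join B3 pred B2: B2 stop@B1
  join B4 pred B1: · stop@B1
  join B4 pred B5: B5→B4 stop@B1
  join B6 pred B3: B3 stop@B1
  join B6 pred B5: B5→B4 stop@B1
  B0 → ∅
  B1 → {B1}
  B2 → {B3}
  B3 → {B6}
  B4 → {B4,B6}
  B5 → {B4,B6}
  B6 → {B1}

DF(B6) = ["B1"]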